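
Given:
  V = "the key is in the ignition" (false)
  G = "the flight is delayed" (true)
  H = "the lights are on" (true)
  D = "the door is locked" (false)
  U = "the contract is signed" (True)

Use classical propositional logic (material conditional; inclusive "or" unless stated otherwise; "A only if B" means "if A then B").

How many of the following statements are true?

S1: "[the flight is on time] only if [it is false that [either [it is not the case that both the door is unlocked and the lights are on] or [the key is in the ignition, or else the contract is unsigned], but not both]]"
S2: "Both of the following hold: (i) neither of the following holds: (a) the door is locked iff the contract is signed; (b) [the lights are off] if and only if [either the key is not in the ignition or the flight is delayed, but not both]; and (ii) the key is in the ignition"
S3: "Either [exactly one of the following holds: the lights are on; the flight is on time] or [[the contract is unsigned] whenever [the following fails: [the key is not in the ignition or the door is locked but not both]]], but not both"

1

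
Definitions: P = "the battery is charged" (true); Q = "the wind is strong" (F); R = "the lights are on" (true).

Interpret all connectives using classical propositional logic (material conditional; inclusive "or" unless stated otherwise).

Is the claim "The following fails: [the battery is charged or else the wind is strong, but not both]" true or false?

Values: P=T, Q=F.
In symbols: ~(P xor Q)

P xor Q = T xor F = T
~(P xor Q) = ~T = F

The statement is false.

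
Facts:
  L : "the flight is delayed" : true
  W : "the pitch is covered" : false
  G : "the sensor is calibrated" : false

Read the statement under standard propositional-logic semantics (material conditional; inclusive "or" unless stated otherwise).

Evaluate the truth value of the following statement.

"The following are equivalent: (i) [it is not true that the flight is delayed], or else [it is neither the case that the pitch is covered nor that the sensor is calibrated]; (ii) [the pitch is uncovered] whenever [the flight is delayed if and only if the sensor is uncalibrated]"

Values: L=True, W=False, G=False.
In symbols: (not L or (W nor G)) iff ((L iff not G) -> not W)

not L = not True = False
W nor G = False nor False = True
not L or (W nor G) = False or True = True
not G = not False = True
L iff not G = True iff True = True
not W = not False = True
(L iff not G) -> not W = True -> True = True
(not L or (W nor G)) iff ((L iff not G) -> not W) = True iff True = True

True.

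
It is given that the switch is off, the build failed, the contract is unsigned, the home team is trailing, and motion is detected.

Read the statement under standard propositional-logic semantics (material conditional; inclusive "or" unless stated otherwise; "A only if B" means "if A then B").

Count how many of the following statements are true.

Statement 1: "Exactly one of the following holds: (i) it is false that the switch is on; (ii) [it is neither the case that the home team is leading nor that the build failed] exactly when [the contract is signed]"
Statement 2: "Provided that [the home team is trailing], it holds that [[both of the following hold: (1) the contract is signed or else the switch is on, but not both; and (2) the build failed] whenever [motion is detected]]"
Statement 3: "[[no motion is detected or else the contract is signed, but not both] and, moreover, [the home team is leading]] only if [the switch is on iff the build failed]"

1

Let P = "the switch is on" (False), S = "the home team is leading" (False), Q = "the build passed" (False), R = "the contract is signed" (False), U = "motion is detected" (True).

Statement 1: Parsed as not P xor ((S nor not Q) iff R)

not P = not False = True
not Q = not False = True
S nor not Q = False nor True = False
(S nor not Q) iff R = False iff False = True
not P xor ((S nor not Q) iff R) = True xor True = False
Hence Statement 1 is false.

Statement 2: This is not S -> (U -> ((R xor P) and not Q)).

not S = not False = True
R xor P = False xor False = False
not Q = not False = True
(R xor P) and not Q = False and True = False
U -> ((R xor P) and not Q) = True -> False = False
not S -> (U -> ((R xor P) and not Q)) = True -> False = False
Hence Statement 2 is false.

Statement 3: This is ((not U xor R) and S) -> (P iff not Q).

not U = not True = False
not U xor R = False xor False = False
(not U xor R) and S = False and False = False
not Q = not False = True
P iff not Q = False iff True = False
((not U xor R) and S) -> (P iff not Q) = False -> False = True
Hence Statement 3 is true.

Count: 1.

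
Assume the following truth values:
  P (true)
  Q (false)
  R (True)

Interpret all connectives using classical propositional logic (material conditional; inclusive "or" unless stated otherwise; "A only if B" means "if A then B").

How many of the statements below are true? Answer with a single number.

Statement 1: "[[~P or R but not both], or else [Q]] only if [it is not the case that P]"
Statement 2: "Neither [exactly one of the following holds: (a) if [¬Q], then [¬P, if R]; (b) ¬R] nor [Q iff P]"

Statement 1: This is ((¬P ⊕ R) ∨ Q) → ¬P.

¬P = ¬T = F
¬P ⊕ R = F ⊕ T = T
(¬P ⊕ R) ∨ Q = T ∨ F = T
¬P = ¬T = F
((¬P ⊕ R) ∨ Q) → ¬P = T → F = F
So Statement 1 is false.

Statement 2: Formalization: ((¬Q → (R → ¬P)) ⊕ ¬R) ↓ (Q ↔ P)

¬Q = ¬F = T
¬P = ¬T = F
R → ¬P = T → F = F
¬Q → (R → ¬P) = T → F = F
¬R = ¬T = F
(¬Q → (R → ¬P)) ⊕ ¬R = F ⊕ F = F
Q ↔ P = F ↔ T = F
((¬Q → (R → ¬P)) ⊕ ¬R) ↓ (Q ↔ P) = F ↓ F = T
So Statement 2 is true.

Count: 1.

1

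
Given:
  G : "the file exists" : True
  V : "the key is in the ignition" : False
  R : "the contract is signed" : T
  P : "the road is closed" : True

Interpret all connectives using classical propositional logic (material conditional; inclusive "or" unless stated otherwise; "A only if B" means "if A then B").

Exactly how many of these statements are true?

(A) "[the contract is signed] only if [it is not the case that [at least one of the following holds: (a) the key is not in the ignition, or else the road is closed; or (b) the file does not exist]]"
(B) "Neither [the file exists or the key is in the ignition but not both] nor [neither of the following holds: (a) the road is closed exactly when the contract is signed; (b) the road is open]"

(A): In symbols: R → ¬((¬V ∨ P) ∨ ¬G)

¬V = ¬F = T
¬V ∨ P = T ∨ T = T
¬G = ¬T = F
(¬V ∨ P) ∨ ¬G = T ∨ F = T
¬((¬V ∨ P) ∨ ¬G) = ¬T = F
R → ¬((¬V ∨ P) ∨ ¬G) = T → F = F
Thus (A) is false.

(B): In symbols: (G ⊕ V) ↓ ((P ↔ R) ↓ ¬P)

G ⊕ V = T ⊕ F = T
P ↔ R = T ↔ T = T
¬P = ¬T = F
(P ↔ R) ↓ ¬P = T ↓ F = F
(G ⊕ V) ↓ ((P ↔ R) ↓ ¬P) = T ↓ F = F
Thus (B) is false.

0 of the 2 statements are true (none).

0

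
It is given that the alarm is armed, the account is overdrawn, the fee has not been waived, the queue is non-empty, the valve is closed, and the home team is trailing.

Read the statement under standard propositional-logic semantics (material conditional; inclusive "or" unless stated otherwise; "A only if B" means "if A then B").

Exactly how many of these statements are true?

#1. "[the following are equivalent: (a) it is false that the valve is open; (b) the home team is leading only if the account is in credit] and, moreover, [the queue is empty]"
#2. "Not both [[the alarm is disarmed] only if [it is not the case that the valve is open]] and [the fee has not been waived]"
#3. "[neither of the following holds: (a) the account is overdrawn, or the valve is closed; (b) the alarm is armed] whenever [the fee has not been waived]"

Let U = "the valve is open" (False), V = "the home team is leading" (False), Q = "the account is overdrawn" (True), S = "the queue is empty" (False), P = "the alarm is armed" (True), R = "the fee has been waived" (False).

#1: This is (not U iff (V -> not Q)) and S.

not U = not False = True
not Q = not True = False
V -> not Q = False -> False = True
not U iff (V -> not Q) = True iff True = True
(not U iff (V -> not Q)) and S = True and False = False
So #1 is false.

#2: Formalization: (not P -> not U) nand not R

not P = not True = False
not U = not False = True
not P -> not U = False -> True = True
not R = not False = True
(not P -> not U) nand not R = True nand True = False
Thus #2 is false.

#3: Formalization: not R -> ((Q or not U) nor P)

not R = not False = True
not U = not False = True
Q or not U = True or True = True
(Q or not U) nor P = True nor True = False
not R -> ((Q or not U) nor P) = True -> False = False
So #3 is false.

0 of the 3 statements are true (none).

0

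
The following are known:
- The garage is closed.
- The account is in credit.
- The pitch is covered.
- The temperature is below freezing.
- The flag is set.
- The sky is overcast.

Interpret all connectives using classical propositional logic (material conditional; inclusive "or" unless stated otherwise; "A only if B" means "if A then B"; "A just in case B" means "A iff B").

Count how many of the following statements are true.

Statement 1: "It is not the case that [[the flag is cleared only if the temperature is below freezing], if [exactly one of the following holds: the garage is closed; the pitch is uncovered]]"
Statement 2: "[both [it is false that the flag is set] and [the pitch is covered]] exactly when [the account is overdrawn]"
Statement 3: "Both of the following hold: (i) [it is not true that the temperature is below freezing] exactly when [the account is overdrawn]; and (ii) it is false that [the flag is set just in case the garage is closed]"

1

Let P = "the garage is closed" (T), G = "the pitch is covered" (T), W = "the flag is set" (T), R = "the temperature is below freezing" (T), H = "the account is overdrawn" (F).

Statement 1: Parsed as ~((P xor ~G) -> (~W -> R))

~G = ~T = F
P xor ~G = T xor F = T
~W = ~T = F
~W -> R = F -> T = T
(P xor ~G) -> (~W -> R) = T -> T = T
~((P xor ~G) -> (~W -> R)) = ~T = F
Thus Statement 1 is false.

Statement 2: Parsed as (~W & G) <-> H

~W = ~T = F
~W & G = F & T = F
(~W & G) <-> H = F <-> F = T
So Statement 2 is true.

Statement 3: Parsed as (~R <-> H) & ~(W <-> P)

~R = ~T = F
~R <-> H = F <-> F = T
W <-> P = T <-> T = T
~(W <-> P) = ~T = F
(~R <-> H) & ~(W <-> P) = T & F = F
So Statement 3 is false.

1 of the 3 statements is true (Statement 2).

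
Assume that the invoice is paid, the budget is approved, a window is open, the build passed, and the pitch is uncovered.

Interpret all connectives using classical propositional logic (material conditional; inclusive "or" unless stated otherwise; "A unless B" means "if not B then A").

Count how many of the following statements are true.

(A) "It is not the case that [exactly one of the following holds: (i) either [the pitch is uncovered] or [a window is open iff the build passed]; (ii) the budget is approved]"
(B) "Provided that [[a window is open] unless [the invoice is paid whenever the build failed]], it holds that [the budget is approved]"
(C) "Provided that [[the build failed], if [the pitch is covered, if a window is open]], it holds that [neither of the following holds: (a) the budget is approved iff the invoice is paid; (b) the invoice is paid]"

2

Let U = "the pitch is covered" (F), R = "a window is open" (T), S = "the build passed" (T), Q = "the budget is approved" (T), P = "the invoice is paid" (T).

(A): In symbols: ~((~U | (R <-> S)) xor Q)

~U = ~F = T
R <-> S = T <-> T = T
~U | (R <-> S) = T | T = T
(~U | (R <-> S)) xor Q = T xor T = F
~((~U | (R <-> S)) xor Q) = ~F = T
Hence (A) is true.

(B): Formalization: (R | (~S -> P)) -> Q

~S = ~T = F
~S -> P = F -> T = T
R | (~S -> P) = T | T = T
(R | (~S -> P)) -> Q = T -> T = T
Thus (B) is true.

(C): In symbols: ((R -> U) -> ~S) -> ((Q <-> P) nor P)

R -> U = T -> F = F
~S = ~T = F
(R -> U) -> ~S = F -> F = T
Q <-> P = T <-> T = T
(Q <-> P) nor P = T nor T = F
((R -> U) -> ~S) -> ((Q <-> P) nor P) = T -> F = F
Thus (C) is false.

True statements: 2.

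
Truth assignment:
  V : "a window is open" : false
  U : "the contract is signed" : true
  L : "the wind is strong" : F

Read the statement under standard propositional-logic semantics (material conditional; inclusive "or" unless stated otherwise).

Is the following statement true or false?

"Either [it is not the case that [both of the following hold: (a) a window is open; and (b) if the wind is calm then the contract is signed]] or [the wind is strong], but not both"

Parsed as ~(V & (~L -> U)) xor L

~L = ~F = T
~L -> U = T -> T = T
V & (~L -> U) = F & T = F
~(V & (~L -> U)) = ~F = T
~(V & (~L -> U)) xor L = T xor F = T

The statement is true.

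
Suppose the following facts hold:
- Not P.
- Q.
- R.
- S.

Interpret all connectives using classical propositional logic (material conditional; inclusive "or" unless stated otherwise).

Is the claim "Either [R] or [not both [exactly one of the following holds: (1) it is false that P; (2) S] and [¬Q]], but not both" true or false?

False.

Parsed as R xor ((not P xor S) nand not Q)

not P = not False = True
not P xor S = True xor True = False
not Q = not True = False
(not P xor S) nand not Q = False nand False = True
R xor ((not P xor S) nand not Q) = True xor True = False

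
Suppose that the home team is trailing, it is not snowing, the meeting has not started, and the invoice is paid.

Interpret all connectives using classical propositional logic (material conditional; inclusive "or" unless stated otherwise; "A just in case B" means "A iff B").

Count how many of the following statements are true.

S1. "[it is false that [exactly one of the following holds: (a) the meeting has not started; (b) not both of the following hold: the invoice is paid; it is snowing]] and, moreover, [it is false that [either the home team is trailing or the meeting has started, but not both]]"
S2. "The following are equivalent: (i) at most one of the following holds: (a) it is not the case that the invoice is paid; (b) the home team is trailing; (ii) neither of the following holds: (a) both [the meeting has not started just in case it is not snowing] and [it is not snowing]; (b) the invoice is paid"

0

Let R = "the meeting has started" (False), S = "the invoice is paid" (True), Q = "it is snowing" (False), P = "the home team is leading" (False).

S1: Parsed as not (not R xor (S nand Q)) and not (not P xor R)

not R = not False = True
S nand Q = True nand False = True
not R xor (S nand Q) = True xor True = False
not (not R xor (S nand Q)) = not False = True
not P = not False = True
not P xor R = True xor False = True
not (not P xor R) = not True = False
not (not R xor (S nand Q)) and not (not P xor R) = True and False = False
So S1 is false.

S2: In symbols: (not S nand not P) iff (((not R iff not Q) and not Q) nor S)

not S = not True = False
not P = not False = True
not S nand not P = False nand True = True
not R = not False = True
not Q = not False = True
not R iff not Q = True iff True = True
not Q = not False = True
(not R iff not Q) and not Q = True and True = True
((not R iff not Q) and not Q) nor S = True nor True = False
(not S nand not P) iff (((not R iff not Q) and not Q) nor S) = True iff False = False
Thus S2 is false.

0 of the 2 statements are true (none).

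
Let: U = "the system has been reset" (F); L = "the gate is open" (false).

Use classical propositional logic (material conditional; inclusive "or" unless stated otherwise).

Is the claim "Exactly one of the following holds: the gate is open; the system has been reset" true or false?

False

Values: L=False, U=False.
Formalization: L xor U

L xor U = False xor False = False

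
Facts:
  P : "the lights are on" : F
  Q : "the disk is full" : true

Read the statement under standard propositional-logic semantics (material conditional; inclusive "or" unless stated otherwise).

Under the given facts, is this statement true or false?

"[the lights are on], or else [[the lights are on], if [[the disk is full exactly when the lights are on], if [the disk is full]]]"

Parsed as P ∨ ((Q → (Q ↔ P)) → P)

Q ↔ P = T ↔ F = F
Q → (Q ↔ P) = T → F = F
(Q → (Q ↔ P)) → P = F → F = T
P ∨ ((Q → (Q ↔ P)) → P) = F ∨ T = T

True.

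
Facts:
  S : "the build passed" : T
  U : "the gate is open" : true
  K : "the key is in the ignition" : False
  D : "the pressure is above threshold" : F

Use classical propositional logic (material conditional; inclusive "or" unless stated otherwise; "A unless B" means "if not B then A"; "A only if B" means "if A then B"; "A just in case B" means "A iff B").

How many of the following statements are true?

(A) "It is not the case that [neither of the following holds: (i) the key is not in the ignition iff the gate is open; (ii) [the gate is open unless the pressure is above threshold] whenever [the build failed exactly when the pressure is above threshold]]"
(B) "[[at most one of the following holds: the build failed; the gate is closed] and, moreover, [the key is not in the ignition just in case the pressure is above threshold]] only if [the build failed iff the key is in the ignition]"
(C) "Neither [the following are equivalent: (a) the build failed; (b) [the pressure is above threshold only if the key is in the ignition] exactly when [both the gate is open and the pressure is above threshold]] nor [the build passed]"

2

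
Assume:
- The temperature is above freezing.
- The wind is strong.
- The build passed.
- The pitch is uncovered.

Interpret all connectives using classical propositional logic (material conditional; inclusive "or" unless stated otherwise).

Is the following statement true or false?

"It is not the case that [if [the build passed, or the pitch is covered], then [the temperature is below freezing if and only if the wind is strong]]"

Let H = "the build passed" (T), N = "the pitch is covered" (F), Q = "the temperature is below freezing" (F), W = "the wind is strong" (T).
In symbols: ¬((H ∨ N) → (Q ↔ W))

H ∨ N = T ∨ F = T
Q ↔ W = F ↔ T = F
(H ∨ N) → (Q ↔ W) = T → F = F
¬((H ∨ N) → (Q ↔ W)) = ¬F = T

True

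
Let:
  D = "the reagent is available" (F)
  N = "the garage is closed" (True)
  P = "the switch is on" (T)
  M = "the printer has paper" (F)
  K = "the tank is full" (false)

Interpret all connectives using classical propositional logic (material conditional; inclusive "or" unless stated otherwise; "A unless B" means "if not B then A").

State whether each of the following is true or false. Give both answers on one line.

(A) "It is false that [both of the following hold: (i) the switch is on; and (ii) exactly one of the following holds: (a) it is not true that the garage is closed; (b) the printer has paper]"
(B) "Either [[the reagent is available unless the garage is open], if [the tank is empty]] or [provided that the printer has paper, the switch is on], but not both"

(A) true; (B) true

(A): Formalization: ¬(P ∧ (¬N ⊕ M))

¬N = ¬T = F
¬N ⊕ M = F ⊕ F = F
P ∧ (¬N ⊕ M) = T ∧ F = F
¬(P ∧ (¬N ⊕ M)) = ¬F = T
Hence (A) is true.

(B): This is (¬K → (D ∨ ¬N)) ⊕ (M → P).

¬K = ¬F = T
¬N = ¬T = F
D ∨ ¬N = F ∨ F = F
¬K → (D ∨ ¬N) = T → F = F
M → P = F → T = T
(¬K → (D ∨ ¬N)) ⊕ (M → P) = F ⊕ T = T
Hence (B) is true.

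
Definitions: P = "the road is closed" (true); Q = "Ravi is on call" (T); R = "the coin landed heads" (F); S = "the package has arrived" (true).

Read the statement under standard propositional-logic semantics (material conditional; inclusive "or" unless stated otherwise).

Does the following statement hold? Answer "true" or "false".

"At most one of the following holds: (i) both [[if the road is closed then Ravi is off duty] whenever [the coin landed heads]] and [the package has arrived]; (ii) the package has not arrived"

Formalization: ((R -> (P -> not Q)) and S) nand not S

not Q = not True = False
P -> not Q = True -> False = False
R -> (P -> not Q) = False -> False = True
(R -> (P -> not Q)) and S = True and True = True
not S = not True = False
((R -> (P -> not Q)) and S) nand not S = True nand False = True

true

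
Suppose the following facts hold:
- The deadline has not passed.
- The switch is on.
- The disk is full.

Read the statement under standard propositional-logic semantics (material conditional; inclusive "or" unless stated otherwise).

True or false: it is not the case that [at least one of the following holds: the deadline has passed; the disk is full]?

The statement is false.

Let P = "the deadline has passed" (False), R = "the disk is full" (True).
This is not (P or R).

P or R = False or True = True
not (P or R) = not True = False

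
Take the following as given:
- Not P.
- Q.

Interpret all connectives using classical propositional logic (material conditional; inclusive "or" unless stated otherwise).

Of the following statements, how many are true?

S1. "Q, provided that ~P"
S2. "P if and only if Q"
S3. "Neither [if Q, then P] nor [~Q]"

2

S1: In symbols: ¬P → Q

¬P = ¬F = T
¬P → Q = T → T = T
So S1 is true.

S2: Formalization: P ↔ Q

P ↔ Q = F ↔ T = F
Hence S2 is false.

S3: Parsed as (Q → P) ↓ ¬Q

Q → P = T → F = F
¬Q = ¬T = F
(Q → P) ↓ ¬Q = F ↓ F = T
Thus S3 is true.

Count: 2.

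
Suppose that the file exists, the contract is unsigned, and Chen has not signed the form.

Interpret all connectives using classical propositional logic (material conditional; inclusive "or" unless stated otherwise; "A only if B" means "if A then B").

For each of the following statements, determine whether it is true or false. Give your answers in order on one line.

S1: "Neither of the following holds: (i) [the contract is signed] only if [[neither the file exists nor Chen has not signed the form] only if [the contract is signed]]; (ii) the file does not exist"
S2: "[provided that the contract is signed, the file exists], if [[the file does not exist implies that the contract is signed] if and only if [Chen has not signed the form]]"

S1 false; S2 true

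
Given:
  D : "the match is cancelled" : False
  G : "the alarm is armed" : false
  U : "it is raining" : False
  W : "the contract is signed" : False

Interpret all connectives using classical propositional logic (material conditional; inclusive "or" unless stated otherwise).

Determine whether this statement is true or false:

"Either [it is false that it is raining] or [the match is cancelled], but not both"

true

Values: U=False, D=False.
Formalization: not U xor D

not U = not False = True
not U xor D = True xor False = True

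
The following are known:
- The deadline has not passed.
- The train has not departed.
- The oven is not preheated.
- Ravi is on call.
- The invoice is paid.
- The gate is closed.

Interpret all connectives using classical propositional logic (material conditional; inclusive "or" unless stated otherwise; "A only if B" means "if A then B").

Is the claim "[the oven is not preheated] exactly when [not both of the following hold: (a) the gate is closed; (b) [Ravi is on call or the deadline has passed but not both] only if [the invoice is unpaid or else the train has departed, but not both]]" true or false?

Let K = "the oven is preheated" (F), N = "the gate is open" (F), H = "Ravi is on call" (T), D = "the deadline has passed" (F), U = "the invoice is paid" (T), M = "the train has departed" (F).
Formalization: ~K <-> (~N nand ((H xor D) -> (~U xor M)))

~K = ~F = T
~N = ~F = T
H xor D = T xor F = T
~U = ~T = F
~U xor M = F xor F = F
(H xor D) -> (~U xor M) = T -> F = F
~N nand ((H xor D) -> (~U xor M)) = T nand F = T
~K <-> (~N nand ((H xor D) -> (~U xor M))) = T <-> T = T

True.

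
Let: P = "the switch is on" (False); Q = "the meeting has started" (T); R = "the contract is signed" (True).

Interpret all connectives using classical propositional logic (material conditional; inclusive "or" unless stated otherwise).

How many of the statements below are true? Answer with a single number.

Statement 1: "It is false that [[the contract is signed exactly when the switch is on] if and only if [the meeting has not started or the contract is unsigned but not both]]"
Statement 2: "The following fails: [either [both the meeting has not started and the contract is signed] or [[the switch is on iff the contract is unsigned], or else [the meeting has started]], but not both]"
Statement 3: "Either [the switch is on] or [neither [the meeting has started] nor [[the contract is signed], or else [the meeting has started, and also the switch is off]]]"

Statement 1: Parsed as ~((R <-> P) <-> (~Q xor ~R))

R <-> P = T <-> F = F
~Q = ~T = F
~R = ~T = F
~Q xor ~R = F xor F = F
(R <-> P) <-> (~Q xor ~R) = F <-> F = T
~((R <-> P) <-> (~Q xor ~R)) = ~T = F
So Statement 1 is false.

Statement 2: Parsed as ~((~Q & R) xor ((P <-> ~R) | Q))

~Q = ~T = F
~Q & R = F & T = F
~R = ~T = F
P <-> ~R = F <-> F = T
(P <-> ~R) | Q = T | T = T
(~Q & R) xor ((P <-> ~R) | Q) = F xor T = T
~((~Q & R) xor ((P <-> ~R) | Q)) = ~T = F
Hence Statement 2 is false.

Statement 3: This is P | (Q nor (R | (Q & ~P))).

~P = ~F = T
Q & ~P = T & T = T
R | (Q & ~P) = T | T = T
Q nor (R | (Q & ~P)) = T nor T = F
P | (Q nor (R | (Q & ~P))) = F | F = F
Thus Statement 3 is false.

0 of the 3 statements are true (none).

0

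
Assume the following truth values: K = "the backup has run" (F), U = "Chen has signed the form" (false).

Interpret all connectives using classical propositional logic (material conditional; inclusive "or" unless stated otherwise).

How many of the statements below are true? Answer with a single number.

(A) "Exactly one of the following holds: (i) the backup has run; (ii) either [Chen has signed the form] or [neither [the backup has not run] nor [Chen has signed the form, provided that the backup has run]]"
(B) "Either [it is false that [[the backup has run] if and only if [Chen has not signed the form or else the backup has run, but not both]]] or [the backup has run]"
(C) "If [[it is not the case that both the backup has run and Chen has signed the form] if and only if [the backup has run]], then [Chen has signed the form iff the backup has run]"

2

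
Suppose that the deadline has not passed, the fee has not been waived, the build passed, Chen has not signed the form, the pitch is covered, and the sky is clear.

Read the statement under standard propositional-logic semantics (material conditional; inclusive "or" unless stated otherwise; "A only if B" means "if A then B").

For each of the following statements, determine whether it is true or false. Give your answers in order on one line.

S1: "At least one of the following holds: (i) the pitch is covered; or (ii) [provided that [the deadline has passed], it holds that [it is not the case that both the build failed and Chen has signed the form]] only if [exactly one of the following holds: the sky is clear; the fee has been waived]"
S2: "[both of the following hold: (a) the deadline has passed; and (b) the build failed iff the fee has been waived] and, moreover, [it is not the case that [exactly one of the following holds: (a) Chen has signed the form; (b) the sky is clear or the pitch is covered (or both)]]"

Let R = "the pitch is covered" (T), N = "the deadline has passed" (F), M = "the build passed" (T), D = "Chen has signed the form" (F), Q = "the sky is overcast" (F), K = "the fee has been waived" (F).

S1: Parsed as R ∨ ((N → (¬M ↑ D)) → (¬Q ⊕ K))

¬M = ¬T = F
¬M ↑ D = F ↑ F = T
N → (¬M ↑ D) = F → T = T
¬Q = ¬F = T
¬Q ⊕ K = T ⊕ F = T
(N → (¬M ↑ D)) → (¬Q ⊕ K) = T → T = T
R ∨ ((N → (¬M ↑ D)) → (¬Q ⊕ K)) = T ∨ T = T
Hence S1 is true.

S2: This is (N ∧ (¬M ↔ K)) ∧ ¬(D ⊕ (¬Q ∨ R)).

¬M = ¬T = F
¬M ↔ K = F ↔ F = T
N ∧ (¬M ↔ K) = F ∧ T = F
¬Q = ¬F = T
¬Q ∨ R = T ∨ T = T
D ⊕ (¬Q ∨ R) = F ⊕ T = T
¬(D ⊕ (¬Q ∨ R)) = ¬T = F
(N ∧ (¬M ↔ K)) ∧ ¬(D ⊕ (¬Q ∨ R)) = F ∧ F = F
Hence S2 is false.

S1 true, S2 false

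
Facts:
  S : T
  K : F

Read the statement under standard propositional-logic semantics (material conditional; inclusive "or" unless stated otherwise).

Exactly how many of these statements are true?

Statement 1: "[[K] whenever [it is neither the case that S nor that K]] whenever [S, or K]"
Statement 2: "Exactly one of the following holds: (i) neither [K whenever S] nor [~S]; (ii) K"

Statement 1: Parsed as (S ∨ K) → ((S ↓ K) → K)

S ∨ K = T ∨ F = T
S ↓ K = T ↓ F = F
(S ↓ K) → K = F → F = T
(S ∨ K) → ((S ↓ K) → K) = T → T = T
Thus Statement 1 is true.

Statement 2: In symbols: ((S → K) ↓ ¬S) ⊕ K

S → K = T → F = F
¬S = ¬T = F
(S → K) ↓ ¬S = F ↓ F = T
((S → K) ↓ ¬S) ⊕ K = T ⊕ F = T
Thus Statement 2 is true.

True statements: 2 (Statement 1, Statement 2).

2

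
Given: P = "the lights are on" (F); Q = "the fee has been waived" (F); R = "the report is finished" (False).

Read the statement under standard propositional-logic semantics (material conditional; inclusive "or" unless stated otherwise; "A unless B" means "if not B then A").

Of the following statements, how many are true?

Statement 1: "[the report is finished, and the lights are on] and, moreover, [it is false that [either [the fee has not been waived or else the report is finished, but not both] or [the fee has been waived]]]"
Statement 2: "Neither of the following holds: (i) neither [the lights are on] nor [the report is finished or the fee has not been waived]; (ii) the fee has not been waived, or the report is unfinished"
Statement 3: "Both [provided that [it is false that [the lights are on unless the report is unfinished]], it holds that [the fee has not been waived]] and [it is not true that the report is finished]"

Statement 1: Formalization: (R and P) and not ((not Q xor R) or Q)

R and P = False and False = False
not Q = not False = True
not Q xor R = True xor False = True
(not Q xor R) or Q = True or False = True
not ((not Q xor R) or Q) = not True = False
(R and P) and not ((not Q xor R) or Q) = False and False = False
Hence Statement 1 is false.

Statement 2: In symbols: (P nor (R or not Q)) nor (not Q or not R)

not Q = not False = True
R or not Q = False or True = True
P nor (R or not Q) = False nor True = False
not Q = not False = True
not R = not False = True
not Q or not R = True or True = True
(P nor (R or not Q)) nor (not Q or not R) = False nor True = False
Thus Statement 2 is false.

Statement 3: Parsed as (not (P or not R) -> not Q) and not R

not R = not False = True
P or not R = False or True = True
not (P or not R) = not True = False
not Q = not False = True
not (P or not R) -> not Q = False -> True = True
not R = not False = True
(not (P or not R) -> not Q) and not R = True and True = True
Hence Statement 3 is true.

True statements: 1 (Statement 3).

1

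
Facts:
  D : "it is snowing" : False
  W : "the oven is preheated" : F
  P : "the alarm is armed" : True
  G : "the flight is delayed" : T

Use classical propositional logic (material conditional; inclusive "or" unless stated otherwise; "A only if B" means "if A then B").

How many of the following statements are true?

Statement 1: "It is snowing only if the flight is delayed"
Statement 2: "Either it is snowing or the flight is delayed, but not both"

2

Statement 1: This is D → G.

D → G = F → T = T
Thus Statement 1 is true.

Statement 2: Parsed as D ⊕ G

D ⊕ G = F ⊕ T = T
Thus Statement 2 is true.

True statements: 2.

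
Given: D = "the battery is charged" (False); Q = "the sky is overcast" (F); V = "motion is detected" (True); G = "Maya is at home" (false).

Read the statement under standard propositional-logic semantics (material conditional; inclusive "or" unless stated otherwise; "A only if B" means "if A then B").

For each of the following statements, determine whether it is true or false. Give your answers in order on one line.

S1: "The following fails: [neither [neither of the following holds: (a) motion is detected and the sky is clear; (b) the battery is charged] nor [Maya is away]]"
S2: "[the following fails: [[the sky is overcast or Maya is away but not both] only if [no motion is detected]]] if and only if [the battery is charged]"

S1 true, S2 false

S1: In symbols: ¬(((V ∧ ¬Q) ↓ D) ↓ ¬G)

¬Q = ¬F = T
V ∧ ¬Q = T ∧ T = T
(V ∧ ¬Q) ↓ D = T ↓ F = F
¬G = ¬F = T
((V ∧ ¬Q) ↓ D) ↓ ¬G = F ↓ T = F
¬(((V ∧ ¬Q) ↓ D) ↓ ¬G) = ¬F = T
Thus S1 is true.

S2: In symbols: ¬((Q ⊕ ¬G) → ¬V) ↔ D

¬G = ¬F = T
Q ⊕ ¬G = F ⊕ T = T
¬V = ¬T = F
(Q ⊕ ¬G) → ¬V = T → F = F
¬((Q ⊕ ¬G) → ¬V) = ¬F = T
¬((Q ⊕ ¬G) → ¬V) ↔ D = T ↔ F = F
So S2 is false.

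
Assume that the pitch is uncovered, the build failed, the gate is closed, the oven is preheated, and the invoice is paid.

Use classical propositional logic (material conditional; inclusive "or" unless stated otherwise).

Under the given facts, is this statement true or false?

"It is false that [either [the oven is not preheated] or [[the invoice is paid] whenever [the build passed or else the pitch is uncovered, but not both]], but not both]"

Let S = "the oven is preheated" (True), Q = "the build passed" (False), P = "the pitch is covered" (False), U = "the invoice is paid" (True).
In symbols: not (not S xor ((Q xor not P) -> U))

not S = not True = False
not P = not False = True
Q xor not P = False xor True = True
(Q xor not P) -> U = True -> True = True
not S xor ((Q xor not P) -> U) = False xor True = True
not (not S xor ((Q xor not P) -> U)) = not True = False

False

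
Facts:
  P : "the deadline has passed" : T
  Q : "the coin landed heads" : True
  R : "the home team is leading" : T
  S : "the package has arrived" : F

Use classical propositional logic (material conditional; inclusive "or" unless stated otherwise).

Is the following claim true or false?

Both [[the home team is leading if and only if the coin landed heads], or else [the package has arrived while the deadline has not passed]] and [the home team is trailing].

Parsed as ((R iff Q) or (S and not P)) and not R

R iff Q = True iff True = True
not P = not True = False
S and not P = False and False = False
(R iff Q) or (S and not P) = True or False = True
not R = not True = False
((R iff Q) or (S and not P)) and not R = True and False = False

False.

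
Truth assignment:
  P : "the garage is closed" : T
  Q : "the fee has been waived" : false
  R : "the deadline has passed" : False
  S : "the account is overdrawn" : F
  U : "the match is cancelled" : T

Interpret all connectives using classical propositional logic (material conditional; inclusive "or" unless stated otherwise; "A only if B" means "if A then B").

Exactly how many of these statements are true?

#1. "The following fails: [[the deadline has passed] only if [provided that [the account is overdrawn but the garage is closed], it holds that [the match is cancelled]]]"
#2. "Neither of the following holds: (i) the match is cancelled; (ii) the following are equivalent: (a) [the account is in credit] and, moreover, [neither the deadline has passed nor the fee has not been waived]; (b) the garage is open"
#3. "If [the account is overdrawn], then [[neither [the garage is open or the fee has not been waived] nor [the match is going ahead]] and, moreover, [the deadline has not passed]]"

1

#1: This is ~(R -> ((S & P) -> U)).

S & P = F & T = F
(S & P) -> U = F -> T = T
R -> ((S & P) -> U) = F -> T = T
~(R -> ((S & P) -> U)) = ~T = F
So #1 is false.

#2: Parsed as U nor ((~S & (R nor ~Q)) <-> ~P)

~S = ~F = T
~Q = ~F = T
R nor ~Q = F nor T = F
~S & (R nor ~Q) = T & F = F
~P = ~T = F
(~S & (R nor ~Q)) <-> ~P = F <-> F = T
U nor ((~S & (R nor ~Q)) <-> ~P) = T nor T = F
Thus #2 is false.

#3: Parsed as S -> (((~P | ~Q) nor ~U) & ~R)

~P = ~T = F
~Q = ~F = T
~P | ~Q = F | T = T
~U = ~T = F
(~P | ~Q) nor ~U = T nor F = F
~R = ~F = T
((~P | ~Q) nor ~U) & ~R = F & T = F
S -> (((~P | ~Q) nor ~U) & ~R) = F -> F = T
Thus #3 is true.

1 of the 3 statements is true (#3).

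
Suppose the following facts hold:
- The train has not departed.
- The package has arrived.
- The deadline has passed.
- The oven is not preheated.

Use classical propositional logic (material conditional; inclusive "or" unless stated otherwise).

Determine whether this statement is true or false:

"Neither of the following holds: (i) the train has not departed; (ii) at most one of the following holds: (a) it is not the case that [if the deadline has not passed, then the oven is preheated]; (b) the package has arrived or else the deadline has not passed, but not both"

false

Let M = "the train has departed" (F), N = "the deadline has passed" (T), U = "the oven is preheated" (F), K = "the package has arrived" (T).
Parsed as ¬M ↓ (¬(¬N → U) ↑ (K ⊕ ¬N))

¬M = ¬F = T
¬N = ¬T = F
¬N → U = F → F = T
¬(¬N → U) = ¬T = F
¬N = ¬T = F
K ⊕ ¬N = T ⊕ F = T
¬(¬N → U) ↑ (K ⊕ ¬N) = F ↑ T = T
¬M ↓ (¬(¬N → U) ↑ (K ⊕ ¬N)) = T ↓ T = F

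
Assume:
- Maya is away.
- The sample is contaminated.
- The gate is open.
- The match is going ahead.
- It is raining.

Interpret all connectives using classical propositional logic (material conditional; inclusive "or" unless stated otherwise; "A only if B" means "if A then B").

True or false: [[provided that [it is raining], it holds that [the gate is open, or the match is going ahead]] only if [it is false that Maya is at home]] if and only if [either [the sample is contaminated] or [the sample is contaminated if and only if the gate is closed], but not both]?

Let P = "it is raining" (T), G = "the gate is open" (T), W = "the match is cancelled" (F), M = "Maya is at home" (F), K = "the sample is contaminated" (T).
This is ((P → (G ∨ ¬W)) → ¬M) ↔ (K ⊕ (K ↔ ¬G)).

¬W = ¬F = T
G ∨ ¬W = T ∨ T = T
P → (G ∨ ¬W) = T → T = T
¬M = ¬F = T
(P → (G ∨ ¬W)) → ¬M = T → T = T
¬G = ¬T = F
K ↔ ¬G = T ↔ F = F
K ⊕ (K ↔ ¬G) = T ⊕ F = T
((P → (G ∨ ¬W)) → ¬M) ↔ (K ⊕ (K ↔ ¬G)) = T ↔ T = T

True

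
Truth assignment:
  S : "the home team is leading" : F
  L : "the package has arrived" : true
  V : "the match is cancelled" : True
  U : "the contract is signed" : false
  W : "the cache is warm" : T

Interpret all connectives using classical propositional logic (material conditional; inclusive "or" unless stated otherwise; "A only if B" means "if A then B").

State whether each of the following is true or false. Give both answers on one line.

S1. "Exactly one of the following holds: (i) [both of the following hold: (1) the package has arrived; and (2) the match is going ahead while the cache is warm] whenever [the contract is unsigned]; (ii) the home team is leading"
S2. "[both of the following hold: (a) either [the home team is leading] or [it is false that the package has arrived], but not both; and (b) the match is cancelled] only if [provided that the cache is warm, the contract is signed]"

S1 F; S2 T

S1: Formalization: (¬U → (L ∧ (¬V ∧ W))) ⊕ S

¬U = ¬F = T
¬V = ¬T = F
¬V ∧ W = F ∧ T = F
L ∧ (¬V ∧ W) = T ∧ F = F
¬U → (L ∧ (¬V ∧ W)) = T → F = F
(¬U → (L ∧ (¬V ∧ W))) ⊕ S = F ⊕ F = F
Thus S1 is false.

S2: Parsed as ((S ⊕ ¬L) ∧ V) → (W → U)

¬L = ¬T = F
S ⊕ ¬L = F ⊕ F = F
(S ⊕ ¬L) ∧ V = F ∧ T = F
W → U = T → F = F
((S ⊕ ¬L) ∧ V) → (W → U) = F → F = T
Hence S2 is true.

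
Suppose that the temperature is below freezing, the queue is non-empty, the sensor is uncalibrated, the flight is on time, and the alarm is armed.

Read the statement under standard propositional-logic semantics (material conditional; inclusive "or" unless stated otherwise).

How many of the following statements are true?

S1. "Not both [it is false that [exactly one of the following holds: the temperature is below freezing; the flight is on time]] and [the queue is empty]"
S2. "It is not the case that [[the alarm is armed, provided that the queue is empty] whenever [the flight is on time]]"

Let P = "the temperature is below freezing" (T), S = "the flight is delayed" (F), Q = "the queue is empty" (F), U = "the alarm is armed" (T).

S1: Formalization: ¬(P ⊕ ¬S) ↑ Q

¬S = ¬F = T
P ⊕ ¬S = T ⊕ T = F
¬(P ⊕ ¬S) = ¬F = T
¬(P ⊕ ¬S) ↑ Q = T ↑ F = T
So S1 is true.

S2: Parsed as ¬(¬S → (Q → U))

¬S = ¬F = T
Q → U = F → T = T
¬S → (Q → U) = T → T = T
¬(¬S → (Q → U)) = ¬T = F
Thus S2 is false.

True statements: 1 (S1).

1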